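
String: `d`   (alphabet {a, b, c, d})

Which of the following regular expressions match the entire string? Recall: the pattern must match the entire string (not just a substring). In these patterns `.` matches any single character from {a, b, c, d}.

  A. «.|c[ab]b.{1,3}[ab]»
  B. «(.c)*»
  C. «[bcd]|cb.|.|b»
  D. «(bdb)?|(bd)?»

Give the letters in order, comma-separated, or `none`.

A, C

A → match
B → no match
C → match
D → no match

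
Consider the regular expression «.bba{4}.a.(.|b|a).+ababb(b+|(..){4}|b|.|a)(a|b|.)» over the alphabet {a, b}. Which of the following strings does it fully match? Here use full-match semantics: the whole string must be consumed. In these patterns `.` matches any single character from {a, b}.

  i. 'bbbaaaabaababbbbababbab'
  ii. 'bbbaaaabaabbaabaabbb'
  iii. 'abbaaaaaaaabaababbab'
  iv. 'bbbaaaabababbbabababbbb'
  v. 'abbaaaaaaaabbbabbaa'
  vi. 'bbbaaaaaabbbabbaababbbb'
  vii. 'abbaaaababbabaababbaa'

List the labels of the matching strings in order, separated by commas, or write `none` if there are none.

i, iii, iv, vi, vii

i → match
ii → no match
iii → match
iv → match
v → no match
vi → match
vii → match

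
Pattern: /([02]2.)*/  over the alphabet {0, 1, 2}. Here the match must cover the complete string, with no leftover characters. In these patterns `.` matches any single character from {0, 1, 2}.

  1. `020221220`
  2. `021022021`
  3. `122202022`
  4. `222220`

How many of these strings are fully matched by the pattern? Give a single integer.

1 → match
2 → match
3 → no match
4 → match
Total matched: 3

3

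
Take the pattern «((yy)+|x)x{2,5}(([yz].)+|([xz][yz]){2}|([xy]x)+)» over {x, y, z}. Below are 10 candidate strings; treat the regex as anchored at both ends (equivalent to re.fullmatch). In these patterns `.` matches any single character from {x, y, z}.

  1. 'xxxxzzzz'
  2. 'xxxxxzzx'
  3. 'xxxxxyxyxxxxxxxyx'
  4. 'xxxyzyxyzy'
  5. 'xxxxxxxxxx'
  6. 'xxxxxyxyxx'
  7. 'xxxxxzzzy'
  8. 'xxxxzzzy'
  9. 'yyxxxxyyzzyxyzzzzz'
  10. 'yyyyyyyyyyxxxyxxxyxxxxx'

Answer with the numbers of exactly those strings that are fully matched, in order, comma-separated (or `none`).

1 → match
2 → no match
3 → match
4 → no match
5 → match
6 → no match
7 → match
8 → match
9 → match
10 → match

1, 3, 5, 7, 8, 9, 10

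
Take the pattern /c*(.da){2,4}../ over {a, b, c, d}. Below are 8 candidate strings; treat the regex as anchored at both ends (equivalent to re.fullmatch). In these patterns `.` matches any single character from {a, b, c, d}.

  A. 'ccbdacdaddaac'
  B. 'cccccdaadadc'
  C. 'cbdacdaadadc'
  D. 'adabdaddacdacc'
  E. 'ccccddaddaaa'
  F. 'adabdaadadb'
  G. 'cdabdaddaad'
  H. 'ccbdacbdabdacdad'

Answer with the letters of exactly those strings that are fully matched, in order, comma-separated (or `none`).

A → match
B → match
C → match
D → match
E → match
F → match
G → match
H → no match

A, B, C, D, E, F, G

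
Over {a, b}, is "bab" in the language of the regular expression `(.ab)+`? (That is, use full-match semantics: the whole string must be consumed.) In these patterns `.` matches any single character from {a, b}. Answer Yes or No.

Yes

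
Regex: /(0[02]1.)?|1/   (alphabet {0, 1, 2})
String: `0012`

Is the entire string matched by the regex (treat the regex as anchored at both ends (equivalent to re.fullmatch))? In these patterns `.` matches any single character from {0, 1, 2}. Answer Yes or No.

Yes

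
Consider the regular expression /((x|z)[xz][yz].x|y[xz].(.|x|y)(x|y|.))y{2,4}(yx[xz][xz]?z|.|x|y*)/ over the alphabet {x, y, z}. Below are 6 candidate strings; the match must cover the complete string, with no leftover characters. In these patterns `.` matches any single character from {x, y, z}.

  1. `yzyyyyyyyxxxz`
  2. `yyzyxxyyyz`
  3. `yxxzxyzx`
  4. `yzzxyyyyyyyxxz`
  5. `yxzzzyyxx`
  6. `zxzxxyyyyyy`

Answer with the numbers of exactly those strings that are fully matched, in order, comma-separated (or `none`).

1, 6

1 → match
2. `yyzyxxyyyz` → no match
3. `yxxzxyzx` → no match
4 → no match
5. `yxzzzyyxx` → no match
6. `zxzxxyyyyyy` → match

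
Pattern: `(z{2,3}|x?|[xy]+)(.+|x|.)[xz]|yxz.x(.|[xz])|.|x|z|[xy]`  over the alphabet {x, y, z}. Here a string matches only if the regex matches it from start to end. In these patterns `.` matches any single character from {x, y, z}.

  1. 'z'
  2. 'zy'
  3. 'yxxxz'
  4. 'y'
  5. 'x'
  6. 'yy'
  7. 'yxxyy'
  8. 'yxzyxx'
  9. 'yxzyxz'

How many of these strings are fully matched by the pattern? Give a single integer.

1. 'z' → match
2. 'zy' → no match
3. 'yxxxz' → match
4. 'y' → match
5. 'x' → match
6. 'yy' → no match
7. 'yxxyy' → no match
8. 'yxzyxx' → match
9. 'yxzyxz' → match
Total matched: 6

6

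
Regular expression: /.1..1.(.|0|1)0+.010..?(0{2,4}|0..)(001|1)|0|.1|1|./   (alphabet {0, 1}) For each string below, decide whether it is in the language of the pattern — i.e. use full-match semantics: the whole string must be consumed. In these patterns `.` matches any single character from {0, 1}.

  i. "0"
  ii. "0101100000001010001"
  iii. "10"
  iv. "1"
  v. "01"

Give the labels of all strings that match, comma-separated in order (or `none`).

i, ii, iv, v

i → match
ii → match
iii → no match
iv → match
v → match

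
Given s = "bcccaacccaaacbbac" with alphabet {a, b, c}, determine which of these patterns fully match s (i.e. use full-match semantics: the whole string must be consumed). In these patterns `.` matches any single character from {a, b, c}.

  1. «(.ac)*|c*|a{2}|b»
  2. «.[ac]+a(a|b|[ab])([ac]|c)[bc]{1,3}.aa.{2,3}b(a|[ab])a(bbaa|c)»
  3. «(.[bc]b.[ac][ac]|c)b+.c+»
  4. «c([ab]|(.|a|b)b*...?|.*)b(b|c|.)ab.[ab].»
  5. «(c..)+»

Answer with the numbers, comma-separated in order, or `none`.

2

1 → no match
2 → match
3 → no match
4 → no match — must start with "c"
5 → no match — must start with "c"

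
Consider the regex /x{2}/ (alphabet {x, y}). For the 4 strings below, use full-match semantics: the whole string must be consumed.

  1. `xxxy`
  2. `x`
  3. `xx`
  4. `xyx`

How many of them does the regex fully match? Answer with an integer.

1 → no match — must end with `x`
2 → no match
3 → match
4 → no match
Total matched: 1

1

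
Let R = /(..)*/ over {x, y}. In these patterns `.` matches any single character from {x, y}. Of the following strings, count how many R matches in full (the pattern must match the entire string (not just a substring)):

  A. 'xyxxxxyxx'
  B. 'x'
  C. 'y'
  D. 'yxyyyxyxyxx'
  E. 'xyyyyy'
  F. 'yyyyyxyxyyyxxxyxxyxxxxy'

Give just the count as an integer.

A. 'xyxxxxyxx' → no match
B. 'x' → no match
C. 'y' → no match
D. 'yxyyyxyxyxx' → no match
E. 'xyyyyy' → match
F → no match
Total matched: 1

1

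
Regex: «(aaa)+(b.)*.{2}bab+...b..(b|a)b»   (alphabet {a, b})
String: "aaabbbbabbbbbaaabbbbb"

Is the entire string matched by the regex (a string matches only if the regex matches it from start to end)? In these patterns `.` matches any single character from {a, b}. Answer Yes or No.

No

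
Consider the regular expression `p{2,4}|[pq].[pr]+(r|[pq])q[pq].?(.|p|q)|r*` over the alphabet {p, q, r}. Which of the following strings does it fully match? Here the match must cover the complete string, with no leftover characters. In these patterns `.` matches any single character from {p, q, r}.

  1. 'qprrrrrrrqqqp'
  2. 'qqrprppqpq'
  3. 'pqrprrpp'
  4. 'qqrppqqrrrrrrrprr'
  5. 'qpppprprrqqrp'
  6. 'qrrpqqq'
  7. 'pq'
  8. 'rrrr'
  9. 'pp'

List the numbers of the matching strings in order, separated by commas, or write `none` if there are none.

1, 2, 5, 6, 8, 9

1 → match
2 → match
3 → no match
4 → no match
5 → match
6 → match
7 → no match
8 → match
9 → match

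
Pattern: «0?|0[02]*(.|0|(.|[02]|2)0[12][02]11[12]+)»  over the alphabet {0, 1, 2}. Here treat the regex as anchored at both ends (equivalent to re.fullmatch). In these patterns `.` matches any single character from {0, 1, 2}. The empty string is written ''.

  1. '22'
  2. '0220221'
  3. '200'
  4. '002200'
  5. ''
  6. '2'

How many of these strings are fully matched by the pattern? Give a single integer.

1. '22' → no match
2. '0220221' → match
3. '200' → no match
4. '002200' → match
5. '' → match
6. '2' → no match
Total matched: 3

3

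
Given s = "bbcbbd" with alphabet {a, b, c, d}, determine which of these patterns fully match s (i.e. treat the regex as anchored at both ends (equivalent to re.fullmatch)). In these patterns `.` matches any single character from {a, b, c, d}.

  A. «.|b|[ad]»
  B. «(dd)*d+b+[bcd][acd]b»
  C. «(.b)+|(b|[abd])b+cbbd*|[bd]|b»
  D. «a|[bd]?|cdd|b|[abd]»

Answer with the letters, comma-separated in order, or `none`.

C

A → no match
B → no match — must end with "b"
C → match
D → no match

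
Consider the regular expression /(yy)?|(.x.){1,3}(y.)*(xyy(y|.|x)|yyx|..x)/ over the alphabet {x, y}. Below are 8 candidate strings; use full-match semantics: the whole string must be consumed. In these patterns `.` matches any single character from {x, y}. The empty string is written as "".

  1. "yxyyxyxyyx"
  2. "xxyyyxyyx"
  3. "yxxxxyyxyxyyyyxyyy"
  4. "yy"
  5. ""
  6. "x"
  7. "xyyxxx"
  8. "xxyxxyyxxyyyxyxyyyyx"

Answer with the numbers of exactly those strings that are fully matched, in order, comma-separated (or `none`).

1, 2, 3, 4, 5, 8

1. "yxyyxyxyyx" → match
2. "xxyyyxyyx" → match
3 → match
4. "yy" → match
5. "" → match
6. "x" → no match
7. "xyyxxx" → no match
8 → match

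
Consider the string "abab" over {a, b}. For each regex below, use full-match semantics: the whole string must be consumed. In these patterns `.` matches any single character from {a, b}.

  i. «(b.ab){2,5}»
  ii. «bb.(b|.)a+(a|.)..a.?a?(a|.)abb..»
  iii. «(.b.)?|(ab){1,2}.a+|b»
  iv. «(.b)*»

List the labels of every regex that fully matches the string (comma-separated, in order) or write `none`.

iv

i → no match — must start with "b"
ii → no match — must start with "bb"
iii → no match
iv → match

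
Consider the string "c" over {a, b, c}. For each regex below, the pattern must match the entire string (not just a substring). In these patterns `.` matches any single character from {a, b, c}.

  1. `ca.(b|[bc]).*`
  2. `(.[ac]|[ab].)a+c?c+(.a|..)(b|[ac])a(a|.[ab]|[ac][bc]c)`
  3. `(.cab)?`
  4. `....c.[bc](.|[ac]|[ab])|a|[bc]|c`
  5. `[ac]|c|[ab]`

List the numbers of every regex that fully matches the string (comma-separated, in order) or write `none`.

1 → no match — must start with "ca"
2 → no match
3 → no match
4 → match
5 → match

4, 5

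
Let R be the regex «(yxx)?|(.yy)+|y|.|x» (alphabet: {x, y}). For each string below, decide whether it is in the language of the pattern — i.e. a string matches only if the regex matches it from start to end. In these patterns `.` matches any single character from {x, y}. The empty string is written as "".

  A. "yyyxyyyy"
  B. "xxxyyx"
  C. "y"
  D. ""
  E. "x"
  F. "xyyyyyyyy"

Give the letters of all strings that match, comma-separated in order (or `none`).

A. "yyyxyyyy" → no match
B. "xxxyyx" → no match
C. "y" → match
D. "" → match
E. "x" → match
F. "xyyyyyyyy" → match

C, D, E, F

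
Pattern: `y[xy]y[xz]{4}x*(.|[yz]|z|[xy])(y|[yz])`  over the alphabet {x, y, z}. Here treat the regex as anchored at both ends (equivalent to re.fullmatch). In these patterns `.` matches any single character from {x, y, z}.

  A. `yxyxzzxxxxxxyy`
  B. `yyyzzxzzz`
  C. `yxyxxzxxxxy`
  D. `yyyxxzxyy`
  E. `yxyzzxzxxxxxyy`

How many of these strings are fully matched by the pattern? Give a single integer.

5

A → match
B. `yyyzzxzzz` → match
C. `yxyxxzxxxxy` → match
D. `yyyxxzxyy` → match
E → match
Total matched: 5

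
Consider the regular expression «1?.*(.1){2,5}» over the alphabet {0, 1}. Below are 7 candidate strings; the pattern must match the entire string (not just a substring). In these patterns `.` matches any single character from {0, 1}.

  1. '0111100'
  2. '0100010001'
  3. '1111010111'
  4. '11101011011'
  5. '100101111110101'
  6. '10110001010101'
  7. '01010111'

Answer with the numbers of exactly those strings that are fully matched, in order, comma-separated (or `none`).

3, 5, 6, 7

1 → no match — must end with '1'
2 → no match
3 → match
4 → no match
5 → match
6 → match
7 → match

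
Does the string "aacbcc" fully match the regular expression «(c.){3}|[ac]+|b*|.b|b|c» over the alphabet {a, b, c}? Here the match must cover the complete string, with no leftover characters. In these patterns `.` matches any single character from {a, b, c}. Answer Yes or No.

No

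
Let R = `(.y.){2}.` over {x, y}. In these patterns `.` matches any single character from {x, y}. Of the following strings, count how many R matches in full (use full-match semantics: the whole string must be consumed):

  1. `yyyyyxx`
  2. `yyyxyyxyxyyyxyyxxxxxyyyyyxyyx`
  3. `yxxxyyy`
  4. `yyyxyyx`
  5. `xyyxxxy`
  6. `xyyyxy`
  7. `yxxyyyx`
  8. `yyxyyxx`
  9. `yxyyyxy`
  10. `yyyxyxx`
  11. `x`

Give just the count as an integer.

4

1 → match
2 → no match
3 → no match
4 → match
5 → no match
6 → no match
7 → no match
8 → match
9 → no match
10 → match
11 → no match
Total matched: 4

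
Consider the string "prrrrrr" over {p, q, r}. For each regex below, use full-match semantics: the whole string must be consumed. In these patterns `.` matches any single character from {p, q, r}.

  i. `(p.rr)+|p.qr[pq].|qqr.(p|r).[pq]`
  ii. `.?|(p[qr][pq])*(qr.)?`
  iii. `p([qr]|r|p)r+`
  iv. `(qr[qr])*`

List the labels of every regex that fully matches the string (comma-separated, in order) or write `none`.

iii

i → no match
ii → no match
iii → match
iv → no match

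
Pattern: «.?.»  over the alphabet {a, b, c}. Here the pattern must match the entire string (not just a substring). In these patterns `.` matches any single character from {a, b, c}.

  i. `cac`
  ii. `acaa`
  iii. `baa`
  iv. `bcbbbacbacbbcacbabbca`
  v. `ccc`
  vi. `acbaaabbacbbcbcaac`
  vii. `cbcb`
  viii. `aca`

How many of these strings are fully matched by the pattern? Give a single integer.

i → no match
ii → no match
iii → no match
iv → no match
v → no match
vi → no match
vii → no match
viii → no match
Total matched: 0

0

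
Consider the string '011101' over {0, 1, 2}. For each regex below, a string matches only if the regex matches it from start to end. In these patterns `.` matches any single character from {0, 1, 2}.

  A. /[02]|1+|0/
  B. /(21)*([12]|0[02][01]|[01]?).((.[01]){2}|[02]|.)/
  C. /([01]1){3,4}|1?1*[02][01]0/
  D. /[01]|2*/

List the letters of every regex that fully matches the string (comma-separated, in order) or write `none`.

A → no match
B → match
C → match
D → no match

B, C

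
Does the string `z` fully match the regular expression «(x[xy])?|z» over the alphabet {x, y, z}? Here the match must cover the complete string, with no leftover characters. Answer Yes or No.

Yes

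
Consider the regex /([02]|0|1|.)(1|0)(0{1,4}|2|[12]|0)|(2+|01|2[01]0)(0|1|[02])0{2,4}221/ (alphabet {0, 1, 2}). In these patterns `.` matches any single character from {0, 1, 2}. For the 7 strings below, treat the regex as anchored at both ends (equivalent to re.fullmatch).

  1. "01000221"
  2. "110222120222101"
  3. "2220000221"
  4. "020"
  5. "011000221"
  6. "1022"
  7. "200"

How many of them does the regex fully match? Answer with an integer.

4

1. "01000221" → match
2 → no match
3. "2220000221" → match
4. "020" → no match
5. "011000221" → match
6. "1022" → no match
7. "200" → match
Total matched: 4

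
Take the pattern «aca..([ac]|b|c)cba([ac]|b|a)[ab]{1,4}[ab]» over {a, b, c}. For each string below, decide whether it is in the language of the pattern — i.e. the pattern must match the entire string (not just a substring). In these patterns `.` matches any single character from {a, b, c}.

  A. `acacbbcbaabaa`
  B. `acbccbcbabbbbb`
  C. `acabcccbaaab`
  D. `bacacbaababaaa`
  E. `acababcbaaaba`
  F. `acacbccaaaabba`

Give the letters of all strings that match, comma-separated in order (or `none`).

A, C, E

A → match
B → no match — must start with `aca`
C → match
D → no match — must start with `aca`
E → match
F → no match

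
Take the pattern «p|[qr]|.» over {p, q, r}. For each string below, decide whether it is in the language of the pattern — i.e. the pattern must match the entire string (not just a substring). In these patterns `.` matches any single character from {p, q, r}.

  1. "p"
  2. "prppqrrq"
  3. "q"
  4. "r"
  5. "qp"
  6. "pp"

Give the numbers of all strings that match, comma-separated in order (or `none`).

1 → match
2 → no match
3 → match
4 → match
5 → no match
6 → no match

1, 3, 4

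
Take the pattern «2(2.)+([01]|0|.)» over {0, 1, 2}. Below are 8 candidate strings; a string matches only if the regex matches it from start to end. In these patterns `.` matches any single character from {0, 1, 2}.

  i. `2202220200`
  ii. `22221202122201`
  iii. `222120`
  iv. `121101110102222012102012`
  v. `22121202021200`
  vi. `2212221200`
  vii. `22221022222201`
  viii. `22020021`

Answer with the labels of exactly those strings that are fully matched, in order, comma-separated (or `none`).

i, ii, v, vi

i. `2202220200` → match
ii → match
iii. `222120` → no match
iv → no match — must start with `22`
v → match
vi. `2212221200` → match
vii → no match
viii. `22020021` → no match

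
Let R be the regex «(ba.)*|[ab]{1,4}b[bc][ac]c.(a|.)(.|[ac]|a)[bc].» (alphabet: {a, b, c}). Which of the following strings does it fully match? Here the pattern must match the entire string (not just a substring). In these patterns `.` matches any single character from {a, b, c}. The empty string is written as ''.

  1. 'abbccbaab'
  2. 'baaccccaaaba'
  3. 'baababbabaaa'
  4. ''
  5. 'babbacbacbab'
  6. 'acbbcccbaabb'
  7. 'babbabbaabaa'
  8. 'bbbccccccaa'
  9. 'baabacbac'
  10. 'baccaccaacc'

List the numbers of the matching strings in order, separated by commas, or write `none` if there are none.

1. 'abbccbaab' → no match
2. 'baaccccaaaba' → no match
3. 'baababbabaaa' → no match
4. '' → match
5. 'babbacbacbab' → match
6. 'acbbcccbaabb' → no match
7. 'babbabbaabaa' → match
8. 'bbbccccccaa' → no match
9. 'baabacbac' → match
10. 'baccaccaacc' → no match

4, 5, 7, 9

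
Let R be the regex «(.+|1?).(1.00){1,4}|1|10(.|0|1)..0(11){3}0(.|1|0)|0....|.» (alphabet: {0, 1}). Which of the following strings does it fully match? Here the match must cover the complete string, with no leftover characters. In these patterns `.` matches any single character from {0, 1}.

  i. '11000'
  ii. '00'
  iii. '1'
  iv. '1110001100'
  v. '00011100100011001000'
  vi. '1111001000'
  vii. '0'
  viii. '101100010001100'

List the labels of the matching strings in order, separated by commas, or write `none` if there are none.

i → match
ii → no match
iii → match
iv → match
v → match
vi → match
vii → match
viii → match

i, iii, iv, v, vi, vii, viii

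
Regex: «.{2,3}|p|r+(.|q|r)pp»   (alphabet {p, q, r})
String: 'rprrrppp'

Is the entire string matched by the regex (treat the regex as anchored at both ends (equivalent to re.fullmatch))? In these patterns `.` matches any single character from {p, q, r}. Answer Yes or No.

No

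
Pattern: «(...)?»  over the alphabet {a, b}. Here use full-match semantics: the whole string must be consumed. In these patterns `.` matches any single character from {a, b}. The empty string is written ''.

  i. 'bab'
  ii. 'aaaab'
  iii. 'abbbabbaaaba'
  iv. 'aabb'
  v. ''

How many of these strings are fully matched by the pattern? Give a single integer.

2

i → match
ii → no match
iii → no match
iv → no match
v → match
Total matched: 2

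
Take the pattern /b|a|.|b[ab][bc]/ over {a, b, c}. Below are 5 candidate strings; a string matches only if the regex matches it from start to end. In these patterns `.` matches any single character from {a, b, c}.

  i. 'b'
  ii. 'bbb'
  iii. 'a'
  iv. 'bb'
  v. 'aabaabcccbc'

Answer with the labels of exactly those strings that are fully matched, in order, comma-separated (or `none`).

i. 'b' → match
ii. 'bbb' → match
iii. 'a' → match
iv. 'bb' → no match
v. 'aabaabcccbc' → no match

i, ii, iii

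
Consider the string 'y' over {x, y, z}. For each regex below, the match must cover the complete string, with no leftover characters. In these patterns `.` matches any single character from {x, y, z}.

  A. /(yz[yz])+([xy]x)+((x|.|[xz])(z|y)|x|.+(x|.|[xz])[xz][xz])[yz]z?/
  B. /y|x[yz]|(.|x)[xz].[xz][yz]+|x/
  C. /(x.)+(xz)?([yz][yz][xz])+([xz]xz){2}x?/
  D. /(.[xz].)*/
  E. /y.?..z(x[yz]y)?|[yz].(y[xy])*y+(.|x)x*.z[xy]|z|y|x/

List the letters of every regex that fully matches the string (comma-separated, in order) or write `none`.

B, E

A → no match — must start with 'yz'
B → match
C → no match — must start with 'x'
D → no match
E → match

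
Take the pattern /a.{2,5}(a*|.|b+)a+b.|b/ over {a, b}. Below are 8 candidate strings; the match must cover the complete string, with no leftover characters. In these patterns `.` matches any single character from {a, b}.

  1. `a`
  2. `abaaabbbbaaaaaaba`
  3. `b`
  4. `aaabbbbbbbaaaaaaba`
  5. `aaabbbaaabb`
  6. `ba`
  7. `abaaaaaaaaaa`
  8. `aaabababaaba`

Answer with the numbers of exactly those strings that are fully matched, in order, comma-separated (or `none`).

1 → no match
2 → match
3 → match
4 → match
5 → match
6 → no match
7 → no match
8 → no match

2, 3, 4, 5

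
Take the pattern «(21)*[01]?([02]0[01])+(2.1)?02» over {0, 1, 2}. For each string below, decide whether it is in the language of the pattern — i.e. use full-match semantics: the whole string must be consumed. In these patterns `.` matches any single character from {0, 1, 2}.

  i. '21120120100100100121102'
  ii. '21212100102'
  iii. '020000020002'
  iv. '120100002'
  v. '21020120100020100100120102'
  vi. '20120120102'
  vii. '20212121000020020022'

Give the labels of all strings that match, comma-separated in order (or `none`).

i → match
ii → match
iii → match
iv → match
v → match
vi → match
vii → no match — must end with '02'

i, ii, iii, iv, v, vi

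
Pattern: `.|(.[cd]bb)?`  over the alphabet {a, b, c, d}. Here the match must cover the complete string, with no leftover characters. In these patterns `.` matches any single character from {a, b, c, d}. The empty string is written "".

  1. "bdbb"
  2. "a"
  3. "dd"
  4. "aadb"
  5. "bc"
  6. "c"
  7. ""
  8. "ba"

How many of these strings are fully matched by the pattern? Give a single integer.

1 → match
2 → match
3 → no match
4 → no match
5 → no match
6 → match
7 → match
8 → no match
Total matched: 4

4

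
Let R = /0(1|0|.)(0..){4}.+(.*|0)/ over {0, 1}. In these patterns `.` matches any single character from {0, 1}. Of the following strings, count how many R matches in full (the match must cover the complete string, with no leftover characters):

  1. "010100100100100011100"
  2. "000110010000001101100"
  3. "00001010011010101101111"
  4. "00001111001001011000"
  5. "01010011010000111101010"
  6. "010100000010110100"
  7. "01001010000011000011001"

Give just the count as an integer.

6

1 → match
2 → match
3 → match
4 → no match
5 → match
6 → match
7 → match
Total matched: 6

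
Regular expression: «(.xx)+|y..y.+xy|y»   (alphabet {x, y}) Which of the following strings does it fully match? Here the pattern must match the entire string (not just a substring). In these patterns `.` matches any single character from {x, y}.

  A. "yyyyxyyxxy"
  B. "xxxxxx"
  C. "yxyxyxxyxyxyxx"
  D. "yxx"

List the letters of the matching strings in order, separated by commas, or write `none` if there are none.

A, B, D

A → match
B → match
C → no match
D → match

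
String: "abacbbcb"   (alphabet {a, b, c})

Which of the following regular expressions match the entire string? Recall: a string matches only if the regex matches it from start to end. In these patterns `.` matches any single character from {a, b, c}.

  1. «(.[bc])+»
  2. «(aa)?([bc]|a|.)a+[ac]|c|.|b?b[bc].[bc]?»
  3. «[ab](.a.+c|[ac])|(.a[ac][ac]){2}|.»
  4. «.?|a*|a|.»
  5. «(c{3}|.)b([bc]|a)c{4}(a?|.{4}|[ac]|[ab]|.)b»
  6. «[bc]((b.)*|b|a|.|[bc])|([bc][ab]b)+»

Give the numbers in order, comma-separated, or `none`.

1 → match
2 → no match
3 → no match
4 → no match
5 → no match
6 → no match

1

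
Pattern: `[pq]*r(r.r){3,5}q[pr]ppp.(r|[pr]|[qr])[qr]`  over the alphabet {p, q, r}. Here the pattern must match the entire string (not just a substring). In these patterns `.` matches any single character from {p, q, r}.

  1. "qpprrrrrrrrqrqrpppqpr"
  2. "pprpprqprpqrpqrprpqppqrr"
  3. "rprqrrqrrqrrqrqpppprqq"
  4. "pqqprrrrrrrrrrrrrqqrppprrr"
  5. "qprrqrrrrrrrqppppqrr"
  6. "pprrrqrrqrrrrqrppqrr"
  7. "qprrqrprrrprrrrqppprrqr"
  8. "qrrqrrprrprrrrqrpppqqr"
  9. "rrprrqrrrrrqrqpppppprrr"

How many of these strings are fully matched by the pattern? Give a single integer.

1 → match
2 → no match
3 → no match
4 → no match
5 → match
6 → no match
7 → no match
8 → match
9 → no match
Total matched: 3

3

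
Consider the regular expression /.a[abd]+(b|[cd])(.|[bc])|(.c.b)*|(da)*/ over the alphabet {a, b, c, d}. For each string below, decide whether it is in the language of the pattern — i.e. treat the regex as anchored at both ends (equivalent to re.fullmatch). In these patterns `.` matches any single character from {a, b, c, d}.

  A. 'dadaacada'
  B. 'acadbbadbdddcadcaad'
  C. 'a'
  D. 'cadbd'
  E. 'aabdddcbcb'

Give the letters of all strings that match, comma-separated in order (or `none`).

D

A. 'dadaacada' → no match
B → no match
C. 'a' → no match
D. 'cadbd' → match
E. 'aabdddcbcb' → no match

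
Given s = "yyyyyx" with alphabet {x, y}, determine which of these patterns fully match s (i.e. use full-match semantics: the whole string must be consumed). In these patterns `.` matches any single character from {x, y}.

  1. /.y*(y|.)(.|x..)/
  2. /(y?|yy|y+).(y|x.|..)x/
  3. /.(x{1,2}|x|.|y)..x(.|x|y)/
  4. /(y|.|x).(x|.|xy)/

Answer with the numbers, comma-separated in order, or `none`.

1, 2

1 → match
2 → match
3 → no match
4 → no match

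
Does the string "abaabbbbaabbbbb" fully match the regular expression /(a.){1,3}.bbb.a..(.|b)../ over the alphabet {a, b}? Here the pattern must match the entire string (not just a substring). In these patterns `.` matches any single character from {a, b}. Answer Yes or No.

Yes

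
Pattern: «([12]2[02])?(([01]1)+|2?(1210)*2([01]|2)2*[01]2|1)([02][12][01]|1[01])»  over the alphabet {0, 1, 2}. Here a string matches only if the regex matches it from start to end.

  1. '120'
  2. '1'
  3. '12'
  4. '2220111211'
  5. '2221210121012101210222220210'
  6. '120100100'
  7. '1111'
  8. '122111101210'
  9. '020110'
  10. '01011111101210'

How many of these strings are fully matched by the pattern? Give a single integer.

1 → no match
2 → no match
3 → no match
4 → match
5 → match
6 → no match
7 → match
8 → match
9 → no match
10 → no match
Total matched: 4

4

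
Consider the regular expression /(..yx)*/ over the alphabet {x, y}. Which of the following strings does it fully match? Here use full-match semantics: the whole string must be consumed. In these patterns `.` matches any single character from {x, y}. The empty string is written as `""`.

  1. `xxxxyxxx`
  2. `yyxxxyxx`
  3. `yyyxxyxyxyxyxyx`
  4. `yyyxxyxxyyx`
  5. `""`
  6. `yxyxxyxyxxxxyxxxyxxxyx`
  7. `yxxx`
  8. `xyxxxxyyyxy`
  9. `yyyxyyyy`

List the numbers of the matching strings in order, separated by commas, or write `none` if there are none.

1 → no match
2 → no match
3 → no match
4 → no match
5 → match
6 → no match
7 → no match
8 → no match
9 → no match

5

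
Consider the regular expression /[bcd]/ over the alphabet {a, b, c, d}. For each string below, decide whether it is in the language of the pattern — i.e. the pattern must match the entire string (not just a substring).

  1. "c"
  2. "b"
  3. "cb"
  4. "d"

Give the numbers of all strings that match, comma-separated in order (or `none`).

1 → match
2 → match
3 → no match
4 → match

1, 2, 4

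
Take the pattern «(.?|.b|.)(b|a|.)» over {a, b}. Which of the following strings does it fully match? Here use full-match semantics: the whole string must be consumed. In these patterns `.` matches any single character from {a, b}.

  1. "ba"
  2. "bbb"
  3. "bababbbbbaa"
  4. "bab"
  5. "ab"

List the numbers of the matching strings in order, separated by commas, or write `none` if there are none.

1 → match
2 → match
3 → no match
4 → no match
5 → match

1, 2, 5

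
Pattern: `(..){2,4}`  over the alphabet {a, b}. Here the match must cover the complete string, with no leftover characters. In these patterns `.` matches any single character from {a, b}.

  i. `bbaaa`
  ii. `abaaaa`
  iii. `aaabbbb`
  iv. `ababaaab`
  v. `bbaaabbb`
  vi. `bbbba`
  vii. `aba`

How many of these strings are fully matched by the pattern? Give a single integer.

i → no match
ii → match
iii → no match
iv → match
v → match
vi → no match
vii → no match
Total matched: 3

3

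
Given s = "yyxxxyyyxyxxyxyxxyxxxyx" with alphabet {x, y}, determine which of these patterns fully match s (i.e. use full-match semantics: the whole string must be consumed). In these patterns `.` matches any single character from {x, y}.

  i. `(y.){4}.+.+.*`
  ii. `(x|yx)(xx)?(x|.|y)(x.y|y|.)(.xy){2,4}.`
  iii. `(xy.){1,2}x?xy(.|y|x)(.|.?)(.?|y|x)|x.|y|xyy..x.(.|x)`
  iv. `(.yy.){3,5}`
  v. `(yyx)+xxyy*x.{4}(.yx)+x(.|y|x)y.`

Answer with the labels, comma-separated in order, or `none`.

i → no match
ii → no match
iii → no match
iv → no match
v → match

v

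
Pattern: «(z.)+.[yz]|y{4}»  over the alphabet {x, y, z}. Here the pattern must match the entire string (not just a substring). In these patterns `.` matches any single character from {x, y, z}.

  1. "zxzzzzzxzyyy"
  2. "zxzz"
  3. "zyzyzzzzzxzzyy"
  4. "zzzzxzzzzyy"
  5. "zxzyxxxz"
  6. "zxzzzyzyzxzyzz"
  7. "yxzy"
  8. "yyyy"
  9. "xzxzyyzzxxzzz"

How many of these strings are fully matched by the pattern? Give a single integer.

5

1 → match
2 → match
3 → match
4 → no match
5 → no match
6 → match
7 → no match
8 → match
9 → no match
Total matched: 5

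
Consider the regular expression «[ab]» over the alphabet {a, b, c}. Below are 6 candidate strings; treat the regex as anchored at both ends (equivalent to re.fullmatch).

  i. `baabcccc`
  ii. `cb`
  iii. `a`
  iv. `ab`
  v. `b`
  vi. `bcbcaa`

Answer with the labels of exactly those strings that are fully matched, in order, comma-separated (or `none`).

i → no match
ii → no match
iii → match
iv → no match
v → match
vi → no match

iii, v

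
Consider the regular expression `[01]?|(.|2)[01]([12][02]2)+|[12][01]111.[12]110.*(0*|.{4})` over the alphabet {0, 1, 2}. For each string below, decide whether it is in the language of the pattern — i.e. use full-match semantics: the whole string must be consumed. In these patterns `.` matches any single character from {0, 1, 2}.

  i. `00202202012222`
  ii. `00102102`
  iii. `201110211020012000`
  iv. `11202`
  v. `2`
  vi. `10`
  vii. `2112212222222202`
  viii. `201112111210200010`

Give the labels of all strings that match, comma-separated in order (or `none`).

ii, iii, iv

i → no match
ii → match
iii → match
iv → match
v → no match
vi → no match
vii → no match
viii → no match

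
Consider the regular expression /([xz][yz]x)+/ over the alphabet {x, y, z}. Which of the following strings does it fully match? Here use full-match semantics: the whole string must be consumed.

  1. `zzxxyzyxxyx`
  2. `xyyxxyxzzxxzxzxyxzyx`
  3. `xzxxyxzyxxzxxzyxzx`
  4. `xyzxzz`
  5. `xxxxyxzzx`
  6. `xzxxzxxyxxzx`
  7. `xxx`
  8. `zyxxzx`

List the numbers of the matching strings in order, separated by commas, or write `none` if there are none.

1. `zzxxyzyxxyx` → no match
2 → no match
3 → no match
4. `xyzxzz` → no match — must end with `x`
5. `xxxxyxzzx` → no match
6. `xzxxzxxyxxzx` → match
7. `xxx` → no match
8. `zyxxzx` → match

6, 8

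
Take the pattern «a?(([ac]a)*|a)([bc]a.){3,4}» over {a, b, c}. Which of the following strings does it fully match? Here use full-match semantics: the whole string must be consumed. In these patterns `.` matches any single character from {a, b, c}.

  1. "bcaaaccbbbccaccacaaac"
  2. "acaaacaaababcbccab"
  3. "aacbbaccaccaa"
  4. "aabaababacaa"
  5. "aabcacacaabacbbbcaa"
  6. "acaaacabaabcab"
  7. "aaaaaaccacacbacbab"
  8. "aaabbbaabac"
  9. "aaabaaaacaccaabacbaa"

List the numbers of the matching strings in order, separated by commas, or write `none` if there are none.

none

1 → no match
2 → no match
3 → no match
4 → no match
5 → no match
6 → no match
7 → no match
8 → no match
9 → no match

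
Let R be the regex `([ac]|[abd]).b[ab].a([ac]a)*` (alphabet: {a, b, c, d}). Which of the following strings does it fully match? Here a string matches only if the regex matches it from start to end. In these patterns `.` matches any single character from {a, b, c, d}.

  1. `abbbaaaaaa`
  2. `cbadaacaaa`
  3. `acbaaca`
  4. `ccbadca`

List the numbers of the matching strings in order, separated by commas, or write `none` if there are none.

1

1 → match
2 → no match
3 → no match
4 → no match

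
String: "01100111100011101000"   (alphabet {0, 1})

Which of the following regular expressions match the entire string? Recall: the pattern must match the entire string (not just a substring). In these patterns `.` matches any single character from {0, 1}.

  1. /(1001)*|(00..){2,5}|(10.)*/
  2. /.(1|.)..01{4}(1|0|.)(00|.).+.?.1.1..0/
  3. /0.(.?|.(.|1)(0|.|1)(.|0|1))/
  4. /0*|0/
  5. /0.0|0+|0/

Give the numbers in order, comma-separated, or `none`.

2

1 → no match
2 → match
3 → no match
4 → no match
5 → no match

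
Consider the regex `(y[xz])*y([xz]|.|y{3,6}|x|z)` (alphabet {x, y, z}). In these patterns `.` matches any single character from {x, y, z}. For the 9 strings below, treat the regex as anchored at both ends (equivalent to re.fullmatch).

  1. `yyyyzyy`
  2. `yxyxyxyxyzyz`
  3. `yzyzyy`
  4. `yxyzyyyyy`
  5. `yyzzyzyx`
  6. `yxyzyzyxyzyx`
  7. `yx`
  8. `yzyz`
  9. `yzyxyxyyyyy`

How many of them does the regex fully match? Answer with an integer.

7

1 → no match
2 → match
3 → match
4 → match
5 → no match
6 → match
7 → match
8 → match
9 → match
Total matched: 7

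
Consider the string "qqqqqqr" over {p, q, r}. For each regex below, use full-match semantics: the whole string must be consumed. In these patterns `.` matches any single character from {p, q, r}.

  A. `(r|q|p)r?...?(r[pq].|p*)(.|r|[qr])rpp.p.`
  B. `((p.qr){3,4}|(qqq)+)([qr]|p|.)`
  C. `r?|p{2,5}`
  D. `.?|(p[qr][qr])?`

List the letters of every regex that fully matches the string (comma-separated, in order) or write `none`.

A → no match
B → match
C → no match
D → no match

B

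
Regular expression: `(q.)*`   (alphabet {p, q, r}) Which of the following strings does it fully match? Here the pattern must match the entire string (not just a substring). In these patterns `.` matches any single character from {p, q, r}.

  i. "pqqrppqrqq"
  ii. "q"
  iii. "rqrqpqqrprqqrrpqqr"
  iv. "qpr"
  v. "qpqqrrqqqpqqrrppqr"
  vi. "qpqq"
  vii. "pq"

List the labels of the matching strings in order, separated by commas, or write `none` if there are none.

i → no match
ii → no match
iii → no match
iv → no match
v → no match
vi → match
vii → no match

vi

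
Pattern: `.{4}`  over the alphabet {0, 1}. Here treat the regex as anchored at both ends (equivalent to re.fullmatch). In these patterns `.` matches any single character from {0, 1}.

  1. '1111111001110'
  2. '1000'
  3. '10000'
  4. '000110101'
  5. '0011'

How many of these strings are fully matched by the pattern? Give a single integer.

1 → no match
2 → match
3 → no match
4 → no match
5 → match
Total matched: 2

2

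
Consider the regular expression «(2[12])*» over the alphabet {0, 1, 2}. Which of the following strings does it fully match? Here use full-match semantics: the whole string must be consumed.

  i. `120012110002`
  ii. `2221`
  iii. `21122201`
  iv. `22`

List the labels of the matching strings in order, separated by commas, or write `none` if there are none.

ii, iv

i → no match
ii → match
iii → no match
iv → match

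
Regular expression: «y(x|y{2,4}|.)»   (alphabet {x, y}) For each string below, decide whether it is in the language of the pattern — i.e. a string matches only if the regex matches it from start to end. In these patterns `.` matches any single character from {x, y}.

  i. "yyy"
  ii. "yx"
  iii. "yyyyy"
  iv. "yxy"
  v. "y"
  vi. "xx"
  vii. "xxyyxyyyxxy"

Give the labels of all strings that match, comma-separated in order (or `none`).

i → match
ii → match
iii → match
iv → no match
v → no match
vi → no match — must start with "y"
vii → no match — must start with "y"

i, ii, iii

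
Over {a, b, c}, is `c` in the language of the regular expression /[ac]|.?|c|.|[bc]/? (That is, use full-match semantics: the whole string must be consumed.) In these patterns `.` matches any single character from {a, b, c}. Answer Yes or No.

Yes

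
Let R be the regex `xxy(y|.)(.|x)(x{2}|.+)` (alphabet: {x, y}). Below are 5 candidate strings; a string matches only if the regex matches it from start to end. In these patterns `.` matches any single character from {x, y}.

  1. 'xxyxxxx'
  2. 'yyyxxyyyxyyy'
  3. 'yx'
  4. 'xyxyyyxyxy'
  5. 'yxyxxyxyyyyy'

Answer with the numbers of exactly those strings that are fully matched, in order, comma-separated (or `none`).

1

1 → match
2 → no match — must start with 'xxy'
3 → no match — must start with 'xxy'
4 → no match — must start with 'xxy'
5 → no match — must start with 'xxy'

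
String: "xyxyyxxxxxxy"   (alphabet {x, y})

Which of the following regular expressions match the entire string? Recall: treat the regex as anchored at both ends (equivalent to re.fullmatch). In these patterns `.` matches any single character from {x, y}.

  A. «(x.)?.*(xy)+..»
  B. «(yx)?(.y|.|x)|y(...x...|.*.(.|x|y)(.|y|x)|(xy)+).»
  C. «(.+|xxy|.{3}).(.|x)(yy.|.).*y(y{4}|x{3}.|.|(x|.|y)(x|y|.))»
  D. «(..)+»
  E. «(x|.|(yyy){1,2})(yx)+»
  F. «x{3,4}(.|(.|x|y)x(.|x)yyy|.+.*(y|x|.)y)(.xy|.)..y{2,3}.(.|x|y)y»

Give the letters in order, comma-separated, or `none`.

A → no match
B → no match
C → no match
D → match
E → no match — must end with "yx"
F → no match

D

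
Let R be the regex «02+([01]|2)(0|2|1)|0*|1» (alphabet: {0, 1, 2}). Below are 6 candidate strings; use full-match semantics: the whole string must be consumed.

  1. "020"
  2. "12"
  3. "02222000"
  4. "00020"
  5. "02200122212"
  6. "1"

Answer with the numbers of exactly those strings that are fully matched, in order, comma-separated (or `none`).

6

1 → no match
2 → no match
3 → no match
4 → no match
5 → no match
6 → match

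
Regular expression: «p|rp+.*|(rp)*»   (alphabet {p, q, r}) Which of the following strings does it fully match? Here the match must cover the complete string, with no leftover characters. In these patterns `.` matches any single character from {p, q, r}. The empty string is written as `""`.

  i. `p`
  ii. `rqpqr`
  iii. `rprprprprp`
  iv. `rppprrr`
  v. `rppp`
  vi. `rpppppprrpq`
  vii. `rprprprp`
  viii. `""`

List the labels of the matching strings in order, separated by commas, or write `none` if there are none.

i → match
ii → no match
iii → match
iv → match
v → match
vi → match
vii → match
viii → match

i, iii, iv, v, vi, vii, viii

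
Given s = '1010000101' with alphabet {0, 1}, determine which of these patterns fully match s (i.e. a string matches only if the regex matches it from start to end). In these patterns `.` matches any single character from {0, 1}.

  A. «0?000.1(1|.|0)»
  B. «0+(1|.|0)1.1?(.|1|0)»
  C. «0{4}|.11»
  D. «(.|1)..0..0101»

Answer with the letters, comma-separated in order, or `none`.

A → no match
B → no match — must start with '0'
C → no match
D → match

D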